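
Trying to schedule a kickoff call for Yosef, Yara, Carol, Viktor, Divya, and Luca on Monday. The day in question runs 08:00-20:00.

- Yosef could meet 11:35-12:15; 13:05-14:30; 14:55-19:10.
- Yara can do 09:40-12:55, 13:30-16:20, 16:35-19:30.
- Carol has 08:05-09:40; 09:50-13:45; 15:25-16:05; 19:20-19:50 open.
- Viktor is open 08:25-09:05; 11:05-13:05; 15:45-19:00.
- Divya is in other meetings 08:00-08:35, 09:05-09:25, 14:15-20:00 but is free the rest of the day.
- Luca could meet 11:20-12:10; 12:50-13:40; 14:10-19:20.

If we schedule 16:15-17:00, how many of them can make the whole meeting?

Yosef free: 11:35-12:15, 13:05-14:30, 14:55-19:10.
Yara free: 09:40-12:55, 13:30-16:20, 16:35-19:30.
Carol free: 08:05-09:40, 09:50-13:45, 15:25-16:05, 19:20-19:50.
Viktor free: 08:25-09:05, 11:05-13:05, 15:45-19:00.
Divya free: 08:35-09:05, 09:25-14:15 (invert busy blocks within the working day).
Luca free: 11:20-12:10, 12:50-13:40, 14:10-19:20.
Yosef, Viktor, and Luca can make the full 16:15-17:00 slot — that's 3.

3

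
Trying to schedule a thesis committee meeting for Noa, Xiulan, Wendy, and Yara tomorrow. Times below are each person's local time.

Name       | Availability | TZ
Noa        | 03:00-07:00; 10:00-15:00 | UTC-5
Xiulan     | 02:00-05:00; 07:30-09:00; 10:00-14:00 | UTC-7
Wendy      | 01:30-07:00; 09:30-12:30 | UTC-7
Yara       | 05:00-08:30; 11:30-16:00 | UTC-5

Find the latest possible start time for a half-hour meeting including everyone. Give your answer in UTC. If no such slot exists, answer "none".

Noa in UTC: 08:00-12:00, 15:00-20:00 (add 5h to convert from UTC-5).
Xiulan in UTC: 09:00-12:00, 14:30-16:00, 17:00-21:00 (add 7h to convert from UTC-7).
Wendy in UTC: 08:30-14:00, 16:30-19:30 (add 7h to convert from UTC-7).
Yara in UTC: 10:00-13:30, 16:30-21:00 (add 5h to convert from UTC-5).
Noa ∩ Xiulan: 09:00-12:00, 15:00-16:00, 17:00-20:00.
Noa ∩ Xiulan ∩ Wendy: 09:00-12:00, 17:00-19:30.
Noa ∩ Xiulan ∩ Wendy ∩ Yara: 10:00-12:00, 17:00-19:30.
So the common availability across everyone is 10:00-12:00, 17:00-19:30.
The last common window of at least 30 minutes is 17:00-19:30; a 30-minute meeting can start as late as 19:00 and still end by 19:30.

19:00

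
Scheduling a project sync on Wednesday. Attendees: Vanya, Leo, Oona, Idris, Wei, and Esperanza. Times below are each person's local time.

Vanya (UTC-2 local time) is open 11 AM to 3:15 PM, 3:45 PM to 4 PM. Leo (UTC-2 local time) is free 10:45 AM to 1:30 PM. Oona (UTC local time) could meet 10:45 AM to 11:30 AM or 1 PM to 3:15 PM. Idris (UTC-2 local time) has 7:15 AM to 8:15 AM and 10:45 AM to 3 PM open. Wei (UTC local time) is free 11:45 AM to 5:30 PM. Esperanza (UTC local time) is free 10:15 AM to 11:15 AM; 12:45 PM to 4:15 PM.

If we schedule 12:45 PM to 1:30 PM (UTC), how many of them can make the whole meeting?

Vanya in UTC: 13:00-17:15, 17:45-18:00 (add 2h to convert from UTC-2).
Leo in UTC: 12:45-15:30 (add 2h to convert from UTC-2).
Oona in UTC: 10:45-11:30, 13:00-15:15.
Idris in UTC: 09:15-10:15, 12:45-17:00 (add 2h to convert from UTC-2).
Wei in UTC: 11:45-17:30.
Esperanza in UTC: 10:15-11:15, 12:45-16:15.
Leo, Idris, Wei, and Esperanza can make the full 12:45-13:30 slot — that's 4.

4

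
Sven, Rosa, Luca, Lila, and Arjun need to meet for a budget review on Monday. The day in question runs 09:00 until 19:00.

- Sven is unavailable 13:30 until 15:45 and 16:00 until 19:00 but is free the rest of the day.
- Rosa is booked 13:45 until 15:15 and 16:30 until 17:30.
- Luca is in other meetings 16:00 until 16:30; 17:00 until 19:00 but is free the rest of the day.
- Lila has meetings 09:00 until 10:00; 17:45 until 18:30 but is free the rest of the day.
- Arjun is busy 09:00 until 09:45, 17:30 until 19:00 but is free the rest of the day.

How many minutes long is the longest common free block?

210

Sven free: 09:00-13:30, 15:45-16:00 (invert busy blocks within the working day).
Rosa free: 09:00-13:45, 15:15-16:30, 17:30-19:00 (invert busy blocks within the working day).
Luca free: 09:00-16:00, 16:30-17:00 (invert busy blocks within the working day).
Lila free: 10:00-17:45, 18:30-19:00 (invert busy blocks within the working day).
Arjun free: 09:45-17:30 (invert busy blocks within the working day).
Sven ∩ Rosa: 09:00-13:30, 15:45-16:00.
Sven ∩ Rosa ∩ Luca: 09:00-13:30, 15:45-16:00.
Sven ∩ Rosa ∩ Luca ∩ Lila: 10:00-13:30, 15:45-16:00.
Sven ∩ Rosa ∩ Luca ∩ Lila ∩ Arjun: 10:00-13:30, 15:45-16:00.
The longest is 10:00-13:30 at 210 minutes.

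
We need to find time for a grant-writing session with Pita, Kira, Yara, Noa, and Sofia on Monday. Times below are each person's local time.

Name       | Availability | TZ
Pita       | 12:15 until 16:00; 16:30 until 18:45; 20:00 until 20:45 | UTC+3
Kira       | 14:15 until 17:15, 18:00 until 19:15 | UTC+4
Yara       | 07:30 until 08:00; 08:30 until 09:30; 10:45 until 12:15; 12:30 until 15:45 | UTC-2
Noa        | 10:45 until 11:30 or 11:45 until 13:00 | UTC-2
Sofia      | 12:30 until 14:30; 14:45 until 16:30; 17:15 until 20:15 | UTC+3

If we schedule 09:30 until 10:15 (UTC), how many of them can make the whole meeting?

2

Pita in UTC: 09:15-13:00, 13:30-15:45, 17:00-17:45 (subtract 3h to convert from UTC+3).
Kira in UTC: 10:15-13:15, 14:00-15:15 (subtract 4h to convert from UTC+4).
Yara in UTC: 09:30-10:00, 10:30-11:30, 12:45-14:15, 14:30-17:45 (add 2h to convert from UTC-2).
Noa in UTC: 12:45-13:30, 13:45-15:00 (add 2h to convert from UTC-2).
Sofia in UTC: 09:30-11:30, 11:45-13:30, 14:15-17:15 (subtract 3h to convert from UTC+3).
Pita and Sofia can make the full 09:30-10:15 slot — that's 2.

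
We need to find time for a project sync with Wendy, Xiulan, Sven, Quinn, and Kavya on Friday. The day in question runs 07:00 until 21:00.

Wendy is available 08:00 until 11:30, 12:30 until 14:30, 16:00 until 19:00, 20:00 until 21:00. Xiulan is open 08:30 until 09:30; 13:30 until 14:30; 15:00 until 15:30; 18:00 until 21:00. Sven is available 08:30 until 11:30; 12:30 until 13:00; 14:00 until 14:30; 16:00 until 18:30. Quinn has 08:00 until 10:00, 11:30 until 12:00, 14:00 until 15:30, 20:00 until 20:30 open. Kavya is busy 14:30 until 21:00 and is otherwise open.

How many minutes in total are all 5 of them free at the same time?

90

Wendy free: 08:00-11:30, 12:30-14:30, 16:00-19:00, 20:00-21:00.
Xiulan free: 08:30-09:30, 13:30-14:30, 15:00-15:30, 18:00-21:00.
Sven free: 08:30-11:30, 12:30-13:00, 14:00-14:30, 16:00-18:30.
Quinn free: 08:00-10:00, 11:30-12:00, 14:00-15:30, 20:00-20:30.
Kavya free: 07:00-14:30 (invert busy blocks within the working day).
Wendy ∩ Xiulan: 08:30-09:30, 13:30-14:30, 18:00-19:00, 20:00-21:00.
Wendy ∩ Xiulan ∩ Sven: 08:30-09:30, 14:00-14:30, 18:00-18:30.
Wendy ∩ Xiulan ∩ Sven ∩ Quinn: 08:30-09:30, 14:00-14:30.
Wendy ∩ Xiulan ∩ Sven ∩ Quinn ∩ Kavya: 08:30-09:30, 14:00-14:30.
Summing the common windows: 60 + 30 = 90 minutes.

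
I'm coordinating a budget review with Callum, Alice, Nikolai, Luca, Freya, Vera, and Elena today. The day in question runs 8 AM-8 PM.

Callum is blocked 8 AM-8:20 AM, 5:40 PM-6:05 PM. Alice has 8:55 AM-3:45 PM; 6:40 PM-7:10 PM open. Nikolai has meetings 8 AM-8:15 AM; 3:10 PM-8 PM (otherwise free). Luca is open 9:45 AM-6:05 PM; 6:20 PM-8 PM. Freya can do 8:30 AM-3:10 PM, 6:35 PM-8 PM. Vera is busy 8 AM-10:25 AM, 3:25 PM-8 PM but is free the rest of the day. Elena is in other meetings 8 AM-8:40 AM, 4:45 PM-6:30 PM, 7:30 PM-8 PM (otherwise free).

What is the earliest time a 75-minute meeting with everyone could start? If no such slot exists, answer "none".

10:25

Callum free: 08:20-17:40, 18:05-20:00 (invert busy blocks within the working day).
Alice free: 08:55-15:45, 18:40-19:10.
Nikolai free: 08:15-15:10 (invert busy blocks within the working day).
Luca free: 09:45-18:05, 18:20-20:00.
Freya free: 08:30-15:10, 18:35-20:00.
Vera free: 10:25-15:25 (invert busy blocks within the working day).
Elena free: 08:40-16:45, 18:30-19:30 (invert busy blocks within the working day).
Callum ∩ Alice: 08:55-15:45, 18:40-19:10.
Callum ∩ Alice ∩ Nikolai: 08:55-15:10.
Callum ∩ Alice ∩ Nikolai ∩ Luca: 09:45-15:10.
Callum ∩ Alice ∩ Nikolai ∩ Luca ∩ Freya: 09:45-15:10.
Callum ∩ Alice ∩ Nikolai ∩ Luca ∩ Freya ∩ Vera: 10:25-15:10.
Callum ∩ Alice ∩ Nikolai ∩ Luca ∩ Freya ∩ Vera ∩ Elena: 10:25-15:10.
Those are the intersection windows.
The first common window of at least 75 minutes is 10:25-15:10, so the earliest start is 10:25.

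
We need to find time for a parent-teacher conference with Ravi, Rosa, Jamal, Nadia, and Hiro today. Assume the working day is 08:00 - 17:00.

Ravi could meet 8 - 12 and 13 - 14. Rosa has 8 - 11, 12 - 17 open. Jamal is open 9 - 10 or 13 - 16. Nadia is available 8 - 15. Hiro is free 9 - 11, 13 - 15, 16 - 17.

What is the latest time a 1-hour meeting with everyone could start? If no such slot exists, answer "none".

Ravi ∩ Rosa: 08:00-11:00, 13:00-14:00.
Ravi ∩ Rosa ∩ Jamal: 09:00-10:00, 13:00-14:00.
Ravi ∩ Rosa ∩ Jamal ∩ Nadia: 09:00-10:00, 13:00-14:00.
Ravi ∩ Rosa ∩ Jamal ∩ Nadia ∩ Hiro: 09:00-10:00, 13:00-14:00.
So the common availability across everyone is 09:00-10:00, 13:00-14:00.
The last common window of at least 60 minutes is 13:00-14:00; a 60-minute meeting can start as late as 13:00 and still end by 14:00.

13:00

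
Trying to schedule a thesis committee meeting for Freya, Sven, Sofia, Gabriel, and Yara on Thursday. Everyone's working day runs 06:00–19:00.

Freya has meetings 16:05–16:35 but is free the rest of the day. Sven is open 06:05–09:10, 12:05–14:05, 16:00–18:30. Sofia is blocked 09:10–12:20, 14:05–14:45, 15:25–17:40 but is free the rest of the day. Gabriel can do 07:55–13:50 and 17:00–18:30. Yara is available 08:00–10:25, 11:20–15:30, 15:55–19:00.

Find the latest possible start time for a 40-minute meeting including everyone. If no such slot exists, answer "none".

17:50

Freya free: 06:00-16:05, 16:35-19:00 (invert busy blocks within the working day).
Sven free: 06:05-09:10, 12:05-14:05, 16:00-18:30.
Sofia free: 06:00-09:10, 12:20-14:05, 14:45-15:25, 17:40-19:00 (invert busy blocks within the working day).
Gabriel free: 07:55-13:50, 17:00-18:30.
Yara free: 08:00-10:25, 11:20-15:30, 15:55-19:00.
Freya ∩ Sven: 06:05-09:10, 12:05-14:05, 16:00-16:05, 16:35-18:30.
Freya ∩ Sven ∩ Sofia: 06:05-09:10, 12:20-14:05, 17:40-18:30.
Freya ∩ Sven ∩ Sofia ∩ Gabriel: 07:55-09:10, 12:20-13:50, 17:40-18:30.
Freya ∩ Sven ∩ Sofia ∩ Gabriel ∩ Yara: 08:00-09:10, 12:20-13:50, 17:40-18:30.
Those are the intersection windows.
The last common window of at least 40 minutes is 17:40-18:30; a 40-minute meeting can start as late as 17:50 and still end by 18:30.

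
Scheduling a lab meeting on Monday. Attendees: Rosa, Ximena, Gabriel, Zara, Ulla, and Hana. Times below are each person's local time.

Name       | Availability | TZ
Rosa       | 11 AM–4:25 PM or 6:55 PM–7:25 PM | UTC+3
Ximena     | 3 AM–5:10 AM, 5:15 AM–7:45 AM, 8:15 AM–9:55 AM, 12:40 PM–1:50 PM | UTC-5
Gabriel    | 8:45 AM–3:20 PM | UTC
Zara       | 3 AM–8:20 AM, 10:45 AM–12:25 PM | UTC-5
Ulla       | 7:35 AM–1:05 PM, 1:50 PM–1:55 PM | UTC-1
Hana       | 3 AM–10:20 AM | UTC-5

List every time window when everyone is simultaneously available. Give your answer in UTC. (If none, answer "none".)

08:45-10:10, 10:15-12:45, 13:15-13:20

Rosa in UTC: 08:00-13:25, 15:55-16:25 (subtract 3h to convert from UTC+3).
Ximena in UTC: 08:00-10:10, 10:15-12:45, 13:15-14:55, 17:40-18:50 (add 5h to convert from UTC-5).
Gabriel in UTC: 08:45-15:20.
Zara in UTC: 08:00-13:20, 15:45-17:25 (add 5h to convert from UTC-5).
Ulla in UTC: 08:35-14:05, 14:50-14:55 (add 1h to convert from UTC-1).
Hana in UTC: 08:00-15:20 (add 5h to convert from UTC-5).
Rosa ∩ Ximena: 08:00-10:10, 10:15-12:45, 13:15-13:25.
Rosa ∩ Ximena ∩ Gabriel: 08:45-10:10, 10:15-12:45, 13:15-13:25.
Rosa ∩ Ximena ∩ Gabriel ∩ Zara: 08:45-10:10, 10:15-12:45, 13:15-13:20.
Rosa ∩ Ximena ∩ Gabriel ∩ Zara ∩ Ulla: 08:45-10:10, 10:15-12:45, 13:15-13:20.
Rosa ∩ Ximena ∩ Gabriel ∩ Zara ∩ Ulla ∩ Hana: 08:45-10:10, 10:15-12:45, 13:15-13:20.
Those are the intersection windows.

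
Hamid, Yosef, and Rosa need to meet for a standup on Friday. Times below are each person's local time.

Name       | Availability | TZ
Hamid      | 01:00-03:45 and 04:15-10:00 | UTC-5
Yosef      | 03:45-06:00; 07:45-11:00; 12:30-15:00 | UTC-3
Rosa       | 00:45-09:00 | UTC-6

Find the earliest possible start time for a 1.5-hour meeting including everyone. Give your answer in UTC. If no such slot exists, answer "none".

06:45

Hamid in UTC: 06:00-08:45, 09:15-15:00 (add 5h to convert from UTC-5).
Yosef in UTC: 06:45-09:00, 10:45-14:00, 15:30-18:00 (add 3h to convert from UTC-3).
Rosa in UTC: 06:45-15:00 (add 6h to convert from UTC-6).
Hamid ∩ Yosef: 06:45-08:45, 10:45-14:00.
Hamid ∩ Yosef ∩ Rosa: 06:45-08:45, 10:45-14:00.
The first common window of at least 90 minutes is 06:45-08:45, so the earliest start is 06:45.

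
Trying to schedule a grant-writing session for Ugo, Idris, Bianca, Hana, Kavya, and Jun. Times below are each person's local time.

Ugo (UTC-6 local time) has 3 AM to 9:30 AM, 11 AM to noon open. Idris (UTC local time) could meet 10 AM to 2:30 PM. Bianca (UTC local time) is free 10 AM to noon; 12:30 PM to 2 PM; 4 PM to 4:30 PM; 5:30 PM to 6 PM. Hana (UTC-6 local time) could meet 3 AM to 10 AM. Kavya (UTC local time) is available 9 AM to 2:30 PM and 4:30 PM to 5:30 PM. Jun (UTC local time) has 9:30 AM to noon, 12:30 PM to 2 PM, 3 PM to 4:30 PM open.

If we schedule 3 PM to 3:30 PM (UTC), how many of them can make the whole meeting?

3

Ugo in UTC: 09:00-15:30, 17:00-18:00 (add 6h to convert from UTC-6).
Idris in UTC: 10:00-14:30.
Bianca in UTC: 10:00-12:00, 12:30-14:00, 16:00-16:30, 17:30-18:00.
Hana in UTC: 09:00-16:00 (add 6h to convert from UTC-6).
Kavya in UTC: 09:00-14:30, 16:30-17:30.
Jun in UTC: 09:30-12:00, 12:30-14:00, 15:00-16:30.
Ugo, Hana, and Jun can make the full 15:00-15:30 slot — that's 3.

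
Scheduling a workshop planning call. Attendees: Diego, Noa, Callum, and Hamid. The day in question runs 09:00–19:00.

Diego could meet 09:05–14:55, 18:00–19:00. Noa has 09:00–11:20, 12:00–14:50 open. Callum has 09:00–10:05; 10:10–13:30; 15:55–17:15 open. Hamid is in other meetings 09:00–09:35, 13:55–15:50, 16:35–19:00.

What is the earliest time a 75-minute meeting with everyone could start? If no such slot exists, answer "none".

12:00

Diego free: 09:05-14:55, 18:00-19:00.
Noa free: 09:00-11:20, 12:00-14:50.
Callum free: 09:00-10:05, 10:10-13:30, 15:55-17:15.
Hamid free: 09:35-13:55, 15:50-16:35 (invert busy blocks within the working day).
Diego ∩ Noa: 09:05-11:20, 12:00-14:50.
Diego ∩ Noa ∩ Callum: 09:05-10:05, 10:10-11:20, 12:00-13:30.
Diego ∩ Noa ∩ Callum ∩ Hamid: 09:35-10:05, 10:10-11:20, 12:00-13:30.
The first common window of at least 75 minutes is 12:00-13:30, so the earliest start is 12:00.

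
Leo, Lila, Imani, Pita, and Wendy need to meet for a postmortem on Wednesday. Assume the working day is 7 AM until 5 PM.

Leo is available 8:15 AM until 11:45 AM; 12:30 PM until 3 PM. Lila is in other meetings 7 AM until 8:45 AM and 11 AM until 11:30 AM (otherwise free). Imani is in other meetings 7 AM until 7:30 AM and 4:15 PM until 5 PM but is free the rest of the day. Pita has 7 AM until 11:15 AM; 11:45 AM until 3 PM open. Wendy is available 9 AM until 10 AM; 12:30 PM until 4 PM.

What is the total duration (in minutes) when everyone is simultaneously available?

Leo free: 08:15-11:45, 12:30-15:00.
Lila free: 08:45-11:00, 11:30-17:00 (invert busy blocks within the working day).
Imani free: 07:30-16:15 (invert busy blocks within the working day).
Pita free: 07:00-11:15, 11:45-15:00.
Wendy free: 09:00-10:00, 12:30-16:00.
Leo ∩ Lila: 08:45-11:00, 11:30-11:45, 12:30-15:00.
Leo ∩ Lila ∩ Imani: 08:45-11:00, 11:30-11:45, 12:30-15:00.
Leo ∩ Lila ∩ Imani ∩ Pita: 08:45-11:00, 12:30-15:00.
Leo ∩ Lila ∩ Imani ∩ Pita ∩ Wendy: 09:00-10:00, 12:30-15:00.
Summing the common windows: 60 + 150 = 210 minutes.

210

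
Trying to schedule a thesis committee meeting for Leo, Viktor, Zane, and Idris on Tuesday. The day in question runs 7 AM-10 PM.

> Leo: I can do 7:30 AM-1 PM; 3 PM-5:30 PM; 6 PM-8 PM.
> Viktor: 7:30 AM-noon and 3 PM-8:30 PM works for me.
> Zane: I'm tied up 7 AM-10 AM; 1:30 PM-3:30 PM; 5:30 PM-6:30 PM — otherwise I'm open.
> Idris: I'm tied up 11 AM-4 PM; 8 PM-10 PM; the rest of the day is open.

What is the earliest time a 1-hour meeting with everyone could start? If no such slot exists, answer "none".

Leo free: 07:30-13:00, 15:00-17:30, 18:00-20:00.
Viktor free: 07:30-12:00, 15:00-20:30.
Zane free: 10:00-13:30, 15:30-17:30, 18:30-22:00 (invert busy blocks within the working day).
Idris free: 07:00-11:00, 16:00-20:00 (invert busy blocks within the working day).
Leo ∩ Viktor: 07:30-12:00, 15:00-17:30, 18:00-20:00.
Leo ∩ Viktor ∩ Zane: 10:00-12:00, 15:30-17:30, 18:30-20:00.
Leo ∩ Viktor ∩ Zane ∩ Idris: 10:00-11:00, 16:00-17:30, 18:30-20:00.
So the common availability across everyone is 10:00-11:00, 16:00-17:30, 18:30-20:00.
The first common window of at least 60 minutes is 10:00-11:00, so the earliest start is 10:00.

10:00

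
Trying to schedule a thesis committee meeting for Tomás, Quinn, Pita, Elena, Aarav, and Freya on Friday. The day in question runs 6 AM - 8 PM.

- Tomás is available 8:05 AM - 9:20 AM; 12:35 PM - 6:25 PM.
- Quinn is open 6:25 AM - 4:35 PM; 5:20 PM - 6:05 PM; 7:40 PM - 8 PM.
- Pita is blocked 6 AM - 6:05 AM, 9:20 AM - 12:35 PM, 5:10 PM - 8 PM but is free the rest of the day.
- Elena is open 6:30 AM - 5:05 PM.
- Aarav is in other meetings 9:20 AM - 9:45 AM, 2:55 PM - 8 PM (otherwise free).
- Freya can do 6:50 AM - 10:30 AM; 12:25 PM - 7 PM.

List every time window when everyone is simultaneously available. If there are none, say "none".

Tomás free: 08:05-09:20, 12:35-18:25.
Quinn free: 06:25-16:35, 17:20-18:05, 19:40-20:00.
Pita free: 06:05-09:20, 12:35-17:10 (invert busy blocks within the working day).
Elena free: 06:30-17:05.
Aarav free: 06:00-09:20, 09:45-14:55 (invert busy blocks within the working day).
Freya free: 06:50-10:30, 12:25-19:00.
Tomás ∩ Quinn: 08:05-09:20, 12:35-16:35, 17:20-18:05.
Tomás ∩ Quinn ∩ Pita: 08:05-09:20, 12:35-16:35.
Tomás ∩ Quinn ∩ Pita ∩ Elena: 08:05-09:20, 12:35-16:35.
Tomás ∩ Quinn ∩ Pita ∩ Elena ∩ Aarav: 08:05-09:20, 12:35-14:55.
Tomás ∩ Quinn ∩ Pita ∩ Elena ∩ Aarav ∩ Freya: 08:05-09:20, 12:35-14:55.

08:05-09:20, 12:35-14:55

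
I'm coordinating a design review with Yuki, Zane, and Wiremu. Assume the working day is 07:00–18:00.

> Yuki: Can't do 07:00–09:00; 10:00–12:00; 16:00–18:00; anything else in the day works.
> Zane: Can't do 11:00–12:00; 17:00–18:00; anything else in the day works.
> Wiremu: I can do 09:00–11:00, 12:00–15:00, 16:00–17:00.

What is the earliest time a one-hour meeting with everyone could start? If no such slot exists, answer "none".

Yuki free: 09:00-10:00, 12:00-16:00 (invert busy blocks within the working day).
Zane free: 07:00-11:00, 12:00-17:00 (invert busy blocks within the working day).
Wiremu free: 09:00-11:00, 12:00-15:00, 16:00-17:00.
Yuki ∩ Zane: 09:00-10:00, 12:00-16:00.
Yuki ∩ Zane ∩ Wiremu: 09:00-10:00, 12:00-15:00.
Those are the intersection windows.
The first common window of at least 60 minutes is 09:00-10:00, so the earliest start is 09:00.

09:00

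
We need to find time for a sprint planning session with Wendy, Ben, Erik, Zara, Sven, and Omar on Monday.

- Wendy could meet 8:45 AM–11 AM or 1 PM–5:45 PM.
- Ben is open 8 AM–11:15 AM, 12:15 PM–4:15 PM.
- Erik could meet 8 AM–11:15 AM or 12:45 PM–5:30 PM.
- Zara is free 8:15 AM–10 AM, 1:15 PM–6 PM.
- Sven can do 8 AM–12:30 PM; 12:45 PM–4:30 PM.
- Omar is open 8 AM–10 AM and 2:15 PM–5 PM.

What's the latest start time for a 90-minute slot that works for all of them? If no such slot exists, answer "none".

14:45

Wendy ∩ Ben: 08:45-11:00, 13:00-16:15.
Wendy ∩ Ben ∩ Erik: 08:45-11:00, 13:00-16:15.
Wendy ∩ Ben ∩ Erik ∩ Zara: 08:45-10:00, 13:15-16:15.
Wendy ∩ Ben ∩ Erik ∩ Zara ∩ Sven: 08:45-10:00, 13:15-16:15.
Wendy ∩ Ben ∩ Erik ∩ Zara ∩ Sven ∩ Omar: 08:45-10:00, 14:15-16:15.
Those are the intersection windows.
The last common window of at least 90 minutes is 14:15-16:15; a 90-minute meeting can start as late as 14:45 and still end by 16:15.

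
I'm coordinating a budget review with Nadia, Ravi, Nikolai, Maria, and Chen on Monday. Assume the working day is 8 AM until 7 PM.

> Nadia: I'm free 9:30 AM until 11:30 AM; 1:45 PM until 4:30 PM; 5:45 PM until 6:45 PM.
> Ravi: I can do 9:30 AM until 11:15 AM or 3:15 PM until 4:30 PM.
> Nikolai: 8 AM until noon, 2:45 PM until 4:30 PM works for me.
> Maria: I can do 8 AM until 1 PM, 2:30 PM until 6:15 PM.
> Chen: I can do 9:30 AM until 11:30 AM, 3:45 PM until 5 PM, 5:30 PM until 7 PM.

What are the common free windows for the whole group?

Nadia ∩ Ravi: 09:30-11:15, 15:15-16:30.
Nadia ∩ Ravi ∩ Nikolai: 09:30-11:15, 15:15-16:30.
Nadia ∩ Ravi ∩ Nikolai ∩ Maria: 09:30-11:15, 15:15-16:30.
Nadia ∩ Ravi ∩ Nikolai ∩ Maria ∩ Chen: 09:30-11:15, 15:45-16:30.
So the common availability across everyone is 09:30-11:15, 15:45-16:30.

09:30-11:15, 15:45-16:30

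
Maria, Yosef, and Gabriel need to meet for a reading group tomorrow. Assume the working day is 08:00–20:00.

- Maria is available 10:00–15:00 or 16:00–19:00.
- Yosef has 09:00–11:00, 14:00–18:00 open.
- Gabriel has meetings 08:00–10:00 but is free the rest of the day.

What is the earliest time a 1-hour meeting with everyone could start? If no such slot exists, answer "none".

Maria free: 10:00-15:00, 16:00-19:00.
Yosef free: 09:00-11:00, 14:00-18:00.
Gabriel free: 10:00-20:00 (invert busy blocks within the working day).
Maria ∩ Yosef: 10:00-11:00, 14:00-15:00, 16:00-18:00.
Maria ∩ Yosef ∩ Gabriel: 10:00-11:00, 14:00-15:00, 16:00-18:00.
The first common window of at least 60 minutes is 10:00-11:00, so the earliest start is 10:00.

10:00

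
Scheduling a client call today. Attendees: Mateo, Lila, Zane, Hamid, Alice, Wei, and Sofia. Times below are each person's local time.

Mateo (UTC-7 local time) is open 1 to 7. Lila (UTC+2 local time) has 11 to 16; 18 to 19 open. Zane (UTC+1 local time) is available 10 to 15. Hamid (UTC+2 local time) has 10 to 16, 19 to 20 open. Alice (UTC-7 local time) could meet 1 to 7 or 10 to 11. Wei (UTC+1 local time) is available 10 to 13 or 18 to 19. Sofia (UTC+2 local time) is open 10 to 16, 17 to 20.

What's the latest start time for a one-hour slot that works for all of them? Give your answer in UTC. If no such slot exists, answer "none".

11:00

Mateo in UTC: 08:00-14:00 (add 7h to convert from UTC-7).
Lila in UTC: 09:00-14:00, 16:00-17:00 (subtract 2h to convert from UTC+2).
Zane in UTC: 09:00-14:00 (subtract 1h to convert from UTC+1).
Hamid in UTC: 08:00-14:00, 17:00-18:00 (subtract 2h to convert from UTC+2).
Alice in UTC: 08:00-14:00, 17:00-18:00 (add 7h to convert from UTC-7).
Wei in UTC: 09:00-12:00, 17:00-18:00 (subtract 1h to convert from UTC+1).
Sofia in UTC: 08:00-14:00, 15:00-18:00 (subtract 2h to convert from UTC+2).
Mateo ∩ Lila: 09:00-14:00.
Mateo ∩ Lila ∩ Zane: 09:00-14:00.
Mateo ∩ Lila ∩ Zane ∩ Hamid: 09:00-14:00.
Mateo ∩ Lila ∩ Zane ∩ Hamid ∩ Alice: 09:00-14:00.
Mateo ∩ Lila ∩ Zane ∩ Hamid ∩ Alice ∩ Wei: 09:00-12:00.
Mateo ∩ Lila ∩ Zane ∩ Hamid ∩ Alice ∩ Wei ∩ Sofia: 09:00-12:00.
The last common window of at least 60 minutes is 09:00-12:00; a 60-minute meeting can start as late as 11:00 and still end by 12:00.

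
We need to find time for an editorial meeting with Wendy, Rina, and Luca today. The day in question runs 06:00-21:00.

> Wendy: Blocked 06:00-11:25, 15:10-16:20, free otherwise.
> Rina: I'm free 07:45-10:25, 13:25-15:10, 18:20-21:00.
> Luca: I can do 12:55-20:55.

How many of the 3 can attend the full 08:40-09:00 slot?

Wendy free: 11:25-15:10, 16:20-21:00 (invert busy blocks within the working day).
Rina free: 07:45-10:25, 13:25-15:10, 18:20-21:00.
Luca free: 12:55-20:55.
Rina can make the full 08:40-09:00 slot — that's 1.

1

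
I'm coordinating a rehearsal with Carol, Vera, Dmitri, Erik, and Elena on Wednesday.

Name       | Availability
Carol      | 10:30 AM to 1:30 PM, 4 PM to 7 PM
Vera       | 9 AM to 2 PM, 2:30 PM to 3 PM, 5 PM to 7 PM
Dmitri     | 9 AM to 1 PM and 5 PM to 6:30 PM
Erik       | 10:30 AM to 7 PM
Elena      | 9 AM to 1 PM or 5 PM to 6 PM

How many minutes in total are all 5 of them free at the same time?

Carol ∩ Vera: 10:30-13:30, 17:00-19:00.
Carol ∩ Vera ∩ Dmitri: 10:30-13:00, 17:00-18:30.
Carol ∩ Vera ∩ Dmitri ∩ Erik: 10:30-13:00, 17:00-18:30.
Carol ∩ Vera ∩ Dmitri ∩ Erik ∩ Elena: 10:30-13:00, 17:00-18:00.
Summing the common windows: 150 + 60 = 210 minutes.

210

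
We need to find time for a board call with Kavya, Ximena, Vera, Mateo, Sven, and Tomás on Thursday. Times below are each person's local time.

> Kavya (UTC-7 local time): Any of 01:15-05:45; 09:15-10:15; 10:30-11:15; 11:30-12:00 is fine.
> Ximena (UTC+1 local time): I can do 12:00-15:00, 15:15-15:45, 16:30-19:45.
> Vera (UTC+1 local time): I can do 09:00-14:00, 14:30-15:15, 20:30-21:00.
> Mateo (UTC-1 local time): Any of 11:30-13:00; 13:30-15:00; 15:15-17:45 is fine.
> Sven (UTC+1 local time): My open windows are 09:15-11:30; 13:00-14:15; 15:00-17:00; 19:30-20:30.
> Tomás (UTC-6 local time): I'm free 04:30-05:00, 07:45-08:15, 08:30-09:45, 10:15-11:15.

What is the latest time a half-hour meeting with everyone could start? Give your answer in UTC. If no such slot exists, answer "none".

Kavya in UTC: 08:15-12:45, 16:15-17:15, 17:30-18:15, 18:30-19:00 (add 7h to convert from UTC-7).
Ximena in UTC: 11:00-14:00, 14:15-14:45, 15:30-18:45 (subtract 1h to convert from UTC+1).
Vera in UTC: 08:00-13:00, 13:30-14:15, 19:30-20:00 (subtract 1h to convert from UTC+1).
Mateo in UTC: 12:30-14:00, 14:30-16:00, 16:15-18:45 (add 1h to convert from UTC-1).
Sven in UTC: 08:15-10:30, 12:00-13:15, 14:00-16:00, 18:30-19:30 (subtract 1h to convert from UTC+1).
Tomás in UTC: 10:30-11:00, 13:45-14:15, 14:30-15:45, 16:15-17:15 (add 6h to convert from UTC-6).
Kavya ∩ Ximena: 11:00-12:45, 16:15-17:15, 17:30-18:15, 18:30-18:45.
Kavya ∩ Ximena ∩ Vera: 11:00-12:45.
Kavya ∩ Ximena ∩ Vera ∩ Mateo: 12:30-12:45.
Kavya ∩ Ximena ∩ Vera ∩ Mateo ∩ Sven: 12:30-12:45.
Kavya ∩ Ximena ∩ Vera ∩ Mateo ∩ Sven ∩ Tomás: ∅.
There is no time when everyone is free.
No common window is at least 30 minutes long.

none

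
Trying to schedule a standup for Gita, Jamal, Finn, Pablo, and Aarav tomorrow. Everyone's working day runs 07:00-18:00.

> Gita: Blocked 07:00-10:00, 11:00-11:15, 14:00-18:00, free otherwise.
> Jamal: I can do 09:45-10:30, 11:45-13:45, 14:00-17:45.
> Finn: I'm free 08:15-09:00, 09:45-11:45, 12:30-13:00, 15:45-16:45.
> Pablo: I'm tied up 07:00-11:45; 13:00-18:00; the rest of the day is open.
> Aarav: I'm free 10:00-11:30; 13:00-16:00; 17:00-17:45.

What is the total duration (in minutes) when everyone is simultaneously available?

0

Gita free: 10:00-11:00, 11:15-14:00 (invert busy blocks within the working day).
Jamal free: 09:45-10:30, 11:45-13:45, 14:00-17:45.
Finn free: 08:15-09:00, 09:45-11:45, 12:30-13:00, 15:45-16:45.
Pablo free: 11:45-13:00 (invert busy blocks within the working day).
Aarav free: 10:00-11:30, 13:00-16:00, 17:00-17:45.
Gita ∩ Jamal: 10:00-10:30, 11:45-13:45.
Gita ∩ Jamal ∩ Finn: 10:00-10:30, 12:30-13:00.
Gita ∩ Jamal ∩ Finn ∩ Pablo: 12:30-13:00.
Gita ∩ Jamal ∩ Finn ∩ Pablo ∩ Aarav: ∅.
There is no time when everyone is free.
There is no common window, so the total is 0 minutes.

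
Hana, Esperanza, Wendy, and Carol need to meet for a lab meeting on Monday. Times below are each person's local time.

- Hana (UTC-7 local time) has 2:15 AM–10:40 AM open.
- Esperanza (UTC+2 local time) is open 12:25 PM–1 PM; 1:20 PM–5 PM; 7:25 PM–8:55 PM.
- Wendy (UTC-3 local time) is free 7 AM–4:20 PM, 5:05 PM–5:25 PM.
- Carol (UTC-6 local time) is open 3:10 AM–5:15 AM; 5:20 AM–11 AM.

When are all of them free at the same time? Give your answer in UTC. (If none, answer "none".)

10:25-11:00, 11:20-15:00

Hana in UTC: 09:15-17:40 (add 7h to convert from UTC-7).
Esperanza in UTC: 10:25-11:00, 11:20-15:00, 17:25-18:55 (subtract 2h to convert from UTC+2).
Wendy in UTC: 10:00-19:20, 20:05-20:25 (add 3h to convert from UTC-3).
Carol in UTC: 09:10-11:15, 11:20-17:00 (add 6h to convert from UTC-6).
Hana ∩ Esperanza: 10:25-11:00, 11:20-15:00, 17:25-17:40.
Hana ∩ Esperanza ∩ Wendy: 10:25-11:00, 11:20-15:00, 17:25-17:40.
Hana ∩ Esperanza ∩ Wendy ∩ Carol: 10:25-11:00, 11:20-15:00.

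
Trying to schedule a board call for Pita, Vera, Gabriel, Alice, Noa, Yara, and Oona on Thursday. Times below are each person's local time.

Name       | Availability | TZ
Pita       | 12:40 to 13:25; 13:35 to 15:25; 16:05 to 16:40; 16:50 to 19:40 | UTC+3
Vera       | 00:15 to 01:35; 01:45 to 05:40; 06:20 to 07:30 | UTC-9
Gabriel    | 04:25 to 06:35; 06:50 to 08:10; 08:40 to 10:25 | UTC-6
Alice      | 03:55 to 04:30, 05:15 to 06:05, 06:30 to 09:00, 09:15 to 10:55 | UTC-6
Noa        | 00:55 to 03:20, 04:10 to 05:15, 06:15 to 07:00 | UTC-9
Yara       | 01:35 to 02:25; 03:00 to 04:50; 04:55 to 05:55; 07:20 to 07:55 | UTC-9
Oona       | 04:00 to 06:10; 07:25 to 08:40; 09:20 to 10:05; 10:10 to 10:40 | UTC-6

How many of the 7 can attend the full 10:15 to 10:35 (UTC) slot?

Pita in UTC: 09:40-10:25, 10:35-12:25, 13:05-13:40, 13:50-16:40 (subtract 3h to convert from UTC+3).
Vera in UTC: 09:15-10:35, 10:45-14:40, 15:20-16:30 (add 9h to convert from UTC-9).
Gabriel in UTC: 10:25-12:35, 12:50-14:10, 14:40-16:25 (add 6h to convert from UTC-6).
Alice in UTC: 09:55-10:30, 11:15-12:05, 12:30-15:00, 15:15-16:55 (add 6h to convert from UTC-6).
Noa in UTC: 09:55-12:20, 13:10-14:15, 15:15-16:00 (add 9h to convert from UTC-9).
Yara in UTC: 10:35-11:25, 12:00-13:50, 13:55-14:55, 16:20-16:55 (add 9h to convert from UTC-9).
Oona in UTC: 10:00-12:10, 13:25-14:40, 15:20-16:05, 16:10-16:40 (add 6h to convert from UTC-6).
Vera, Noa, and Oona can make the full 10:15-10:35 slot — that's 3.

3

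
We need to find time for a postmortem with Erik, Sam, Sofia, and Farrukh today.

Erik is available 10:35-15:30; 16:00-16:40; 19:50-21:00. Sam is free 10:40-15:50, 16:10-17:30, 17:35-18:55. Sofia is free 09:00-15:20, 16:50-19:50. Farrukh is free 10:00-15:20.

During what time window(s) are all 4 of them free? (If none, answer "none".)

10:40-15:20

Erik ∩ Sam: 10:40-15:30, 16:10-16:40.
Erik ∩ Sam ∩ Sofia: 10:40-15:20.
Erik ∩ Sam ∩ Sofia ∩ Farrukh: 10:40-15:20.
So the common availability across everyone is 10:40-15:20.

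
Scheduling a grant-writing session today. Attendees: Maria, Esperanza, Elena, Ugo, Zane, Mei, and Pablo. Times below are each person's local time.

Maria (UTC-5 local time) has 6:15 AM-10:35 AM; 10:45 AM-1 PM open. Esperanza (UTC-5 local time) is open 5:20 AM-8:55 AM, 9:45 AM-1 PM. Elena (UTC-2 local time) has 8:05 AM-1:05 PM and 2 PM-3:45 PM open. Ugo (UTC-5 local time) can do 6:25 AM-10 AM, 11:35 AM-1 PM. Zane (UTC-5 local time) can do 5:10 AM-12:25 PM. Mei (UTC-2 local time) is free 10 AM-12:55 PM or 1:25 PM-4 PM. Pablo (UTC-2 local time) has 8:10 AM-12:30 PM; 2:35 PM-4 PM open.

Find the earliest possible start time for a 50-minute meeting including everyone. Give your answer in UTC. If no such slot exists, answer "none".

12:00

Maria in UTC: 11:15-15:35, 15:45-18:00 (add 5h to convert from UTC-5).
Esperanza in UTC: 10:20-13:55, 14:45-18:00 (add 5h to convert from UTC-5).
Elena in UTC: 10:05-15:05, 16:00-17:45 (add 2h to convert from UTC-2).
Ugo in UTC: 11:25-15:00, 16:35-18:00 (add 5h to convert from UTC-5).
Zane in UTC: 10:10-17:25 (add 5h to convert from UTC-5).
Mei in UTC: 12:00-14:55, 15:25-18:00 (add 2h to convert from UTC-2).
Pablo in UTC: 10:10-14:30, 16:35-18:00 (add 2h to convert from UTC-2).
Maria ∩ Esperanza: 11:15-13:55, 14:45-15:35, 15:45-18:00.
Maria ∩ Esperanza ∩ Elena: 11:15-13:55, 14:45-15:05, 16:00-17:45.
Maria ∩ Esperanza ∩ Elena ∩ Ugo: 11:25-13:55, 14:45-15:00, 16:35-17:45.
Maria ∩ Esperanza ∩ Elena ∩ Ugo ∩ Zane: 11:25-13:55, 14:45-15:00, 16:35-17:25.
Maria ∩ Esperanza ∩ Elena ∩ Ugo ∩ Zane ∩ Mei: 12:00-13:55, 14:45-14:55, 16:35-17:25.
Maria ∩ Esperanza ∩ Elena ∩ Ugo ∩ Zane ∩ Mei ∩ Pablo: 12:00-13:55, 16:35-17:25.
The first common window of at least 50 minutes is 12:00-13:55, so the earliest start is 12:00.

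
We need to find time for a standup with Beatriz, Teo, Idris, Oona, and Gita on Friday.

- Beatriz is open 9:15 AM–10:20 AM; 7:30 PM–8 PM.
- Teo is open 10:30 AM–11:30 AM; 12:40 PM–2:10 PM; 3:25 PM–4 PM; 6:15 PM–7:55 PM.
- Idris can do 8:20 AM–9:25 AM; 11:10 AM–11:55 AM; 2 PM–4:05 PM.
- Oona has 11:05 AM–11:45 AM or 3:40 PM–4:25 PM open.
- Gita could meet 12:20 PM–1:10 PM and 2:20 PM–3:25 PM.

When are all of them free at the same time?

none

Beatriz ∩ Teo: 19:30-19:55.
Beatriz ∩ Teo ∩ Idris: ∅.
Beatriz ∩ Teo ∩ Idris ∩ Oona: ∅.
Beatriz ∩ Teo ∩ Idris ∩ Oona ∩ Gita: ∅.
There is no time when everyone is free.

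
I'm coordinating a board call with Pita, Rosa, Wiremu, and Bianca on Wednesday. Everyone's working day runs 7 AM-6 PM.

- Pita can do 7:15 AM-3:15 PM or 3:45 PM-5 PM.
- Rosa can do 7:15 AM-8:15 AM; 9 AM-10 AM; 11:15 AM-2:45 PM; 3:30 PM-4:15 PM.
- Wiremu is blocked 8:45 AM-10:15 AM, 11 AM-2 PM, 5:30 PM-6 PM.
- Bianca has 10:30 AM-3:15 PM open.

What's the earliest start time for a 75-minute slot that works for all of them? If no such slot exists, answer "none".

Pita free: 07:15-15:15, 15:45-17:00.
Rosa free: 07:15-08:15, 09:00-10:00, 11:15-14:45, 15:30-16:15.
Wiremu free: 07:00-08:45, 10:15-11:00, 14:00-17:30 (invert busy blocks within the working day).
Bianca free: 10:30-15:15.
Pita ∩ Rosa: 07:15-08:15, 09:00-10:00, 11:15-14:45, 15:45-16:15.
Pita ∩ Rosa ∩ Wiremu: 07:15-08:15, 14:00-14:45, 15:45-16:15.
Pita ∩ Rosa ∩ Wiremu ∩ Bianca: 14:00-14:45.
Those are the intersection windows.
No common window is at least 75 minutes long.

none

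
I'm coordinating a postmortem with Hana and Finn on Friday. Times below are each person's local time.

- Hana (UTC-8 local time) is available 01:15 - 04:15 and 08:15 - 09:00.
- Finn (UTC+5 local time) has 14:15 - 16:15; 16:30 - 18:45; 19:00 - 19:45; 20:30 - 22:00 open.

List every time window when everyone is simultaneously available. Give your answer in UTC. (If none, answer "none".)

Hana in UTC: 09:15-12:15, 16:15-17:00 (add 8h to convert from UTC-8).
Finn in UTC: 09:15-11:15, 11:30-13:45, 14:00-14:45, 15:30-17:00 (subtract 5h to convert from UTC+5).
Hana ∩ Finn: 09:15-11:15, 11:30-12:15, 16:15-17:00.
So the common availability across everyone is 09:15-11:15, 11:30-12:15, 16:15-17:00.

09:15-11:15, 11:30-12:15, 16:15-17:00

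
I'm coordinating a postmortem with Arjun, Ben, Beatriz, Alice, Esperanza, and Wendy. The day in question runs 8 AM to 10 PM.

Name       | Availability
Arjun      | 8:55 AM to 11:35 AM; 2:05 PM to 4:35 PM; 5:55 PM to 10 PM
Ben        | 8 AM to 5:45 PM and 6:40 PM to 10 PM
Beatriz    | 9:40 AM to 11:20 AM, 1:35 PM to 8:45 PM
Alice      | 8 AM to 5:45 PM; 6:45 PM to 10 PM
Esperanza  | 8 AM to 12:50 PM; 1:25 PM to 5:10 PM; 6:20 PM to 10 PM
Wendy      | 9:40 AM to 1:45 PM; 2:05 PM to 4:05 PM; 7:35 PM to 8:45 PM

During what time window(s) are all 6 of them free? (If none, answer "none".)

09:40-11:20, 14:05-16:05, 19:35-20:45

Arjun ∩ Ben: 08:55-11:35, 14:05-16:35, 18:40-22:00.
Arjun ∩ Ben ∩ Beatriz: 09:40-11:20, 14:05-16:35, 18:40-20:45.
Arjun ∩ Ben ∩ Beatriz ∩ Alice: 09:40-11:20, 14:05-16:35, 18:45-20:45.
Arjun ∩ Ben ∩ Beatriz ∩ Alice ∩ Esperanza: 09:40-11:20, 14:05-16:35, 18:45-20:45.
Arjun ∩ Ben ∩ Beatriz ∩ Alice ∩ Esperanza ∩ Wendy: 09:40-11:20, 14:05-16:05, 19:35-20:45.
So the common availability across everyone is 09:40-11:20, 14:05-16:05, 19:35-20:45.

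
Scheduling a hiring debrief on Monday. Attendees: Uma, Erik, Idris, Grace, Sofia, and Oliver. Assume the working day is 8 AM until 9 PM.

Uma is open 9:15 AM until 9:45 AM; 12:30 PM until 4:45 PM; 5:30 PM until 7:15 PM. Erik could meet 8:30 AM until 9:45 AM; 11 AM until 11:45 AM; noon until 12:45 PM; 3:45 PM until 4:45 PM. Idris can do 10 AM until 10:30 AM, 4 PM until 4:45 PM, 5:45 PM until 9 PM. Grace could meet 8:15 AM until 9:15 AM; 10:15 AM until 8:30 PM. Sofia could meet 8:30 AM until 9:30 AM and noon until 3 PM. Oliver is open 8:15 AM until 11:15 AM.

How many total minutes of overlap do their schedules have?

0

Uma ∩ Erik: 09:15-09:45, 12:30-12:45, 15:45-16:45.
Uma ∩ Erik ∩ Idris: 16:00-16:45.
Uma ∩ Erik ∩ Idris ∩ Grace: 16:00-16:45.
Uma ∩ Erik ∩ Idris ∩ Grace ∩ Sofia: ∅.
Uma ∩ Erik ∩ Idris ∩ Grace ∩ Sofia ∩ Oliver: ∅.
There is no time when everyone is free.
There is no common window, so the total is 0 minutes.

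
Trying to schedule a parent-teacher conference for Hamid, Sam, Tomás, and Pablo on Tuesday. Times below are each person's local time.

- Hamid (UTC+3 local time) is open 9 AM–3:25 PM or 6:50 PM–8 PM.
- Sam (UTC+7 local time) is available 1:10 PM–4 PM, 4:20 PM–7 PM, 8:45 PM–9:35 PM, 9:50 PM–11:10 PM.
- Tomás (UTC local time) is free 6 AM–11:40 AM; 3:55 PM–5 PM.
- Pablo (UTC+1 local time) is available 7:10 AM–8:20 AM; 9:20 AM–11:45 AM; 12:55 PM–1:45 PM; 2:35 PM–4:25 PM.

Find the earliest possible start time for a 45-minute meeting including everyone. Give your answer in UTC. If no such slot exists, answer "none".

06:10

Hamid in UTC: 06:00-12:25, 15:50-17:00 (subtract 3h to convert from UTC+3).
Sam in UTC: 06:10-09:00, 09:20-12:00, 13:45-14:35, 14:50-16:10 (subtract 7h to convert from UTC+7).
Tomás in UTC: 06:00-11:40, 15:55-17:00.
Pablo in UTC: 06:10-07:20, 08:20-10:45, 11:55-12:45, 13:35-15:25 (subtract 1h to convert from UTC+1).
Hamid ∩ Sam: 06:10-09:00, 09:20-12:00, 15:50-16:10.
Hamid ∩ Sam ∩ Tomás: 06:10-09:00, 09:20-11:40, 15:55-16:10.
Hamid ∩ Sam ∩ Tomás ∩ Pablo: 06:10-07:20, 08:20-09:00, 09:20-10:45.
The first common window of at least 45 minutes is 06:10-07:20, so the earliest start is 06:10.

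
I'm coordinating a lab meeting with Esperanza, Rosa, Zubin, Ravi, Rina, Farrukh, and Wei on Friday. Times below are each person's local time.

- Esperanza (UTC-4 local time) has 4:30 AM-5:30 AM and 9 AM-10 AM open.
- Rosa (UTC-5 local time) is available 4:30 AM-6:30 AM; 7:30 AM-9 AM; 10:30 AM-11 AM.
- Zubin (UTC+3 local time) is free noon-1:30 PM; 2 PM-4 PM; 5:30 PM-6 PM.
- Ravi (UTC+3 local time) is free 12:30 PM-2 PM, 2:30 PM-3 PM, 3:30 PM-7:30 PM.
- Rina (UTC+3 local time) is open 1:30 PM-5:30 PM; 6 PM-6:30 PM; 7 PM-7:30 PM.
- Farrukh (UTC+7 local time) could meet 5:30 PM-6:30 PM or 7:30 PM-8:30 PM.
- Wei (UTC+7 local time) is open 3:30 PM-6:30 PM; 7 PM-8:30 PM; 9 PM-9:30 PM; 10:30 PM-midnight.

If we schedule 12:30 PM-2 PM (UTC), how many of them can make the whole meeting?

Esperanza in UTC: 08:30-09:30, 13:00-14:00 (add 4h to convert from UTC-4).
Rosa in UTC: 09:30-11:30, 12:30-14:00, 15:30-16:00 (add 5h to convert from UTC-5).
Zubin in UTC: 09:00-10:30, 11:00-13:00, 14:30-15:00 (subtract 3h to convert from UTC+3).
Ravi in UTC: 09:30-11:00, 11:30-12:00, 12:30-16:30 (subtract 3h to convert from UTC+3).
Rina in UTC: 10:30-14:30, 15:00-15:30, 16:00-16:30 (subtract 3h to convert from UTC+3).
Farrukh in UTC: 10:30-11:30, 12:30-13:30 (subtract 7h to convert from UTC+7).
Wei in UTC: 08:30-11:30, 12:00-13:30, 14:00-14:30, 15:30-17:00 (subtract 7h to convert from UTC+7).
Rosa, Ravi, and Rina can make the full 12:30-14:00 slot — that's 3.

3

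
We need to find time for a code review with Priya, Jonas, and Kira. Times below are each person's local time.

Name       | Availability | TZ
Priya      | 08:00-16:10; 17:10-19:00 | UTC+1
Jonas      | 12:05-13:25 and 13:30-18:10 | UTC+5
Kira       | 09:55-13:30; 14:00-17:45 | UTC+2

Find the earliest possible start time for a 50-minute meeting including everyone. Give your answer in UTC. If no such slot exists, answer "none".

08:30

Priya in UTC: 07:00-15:10, 16:10-18:00 (subtract 1h to convert from UTC+1).
Jonas in UTC: 07:05-08:25, 08:30-13:10 (subtract 5h to convert from UTC+5).
Kira in UTC: 07:55-11:30, 12:00-15:45 (subtract 2h to convert from UTC+2).
Priya ∩ Jonas: 07:05-08:25, 08:30-13:10.
Priya ∩ Jonas ∩ Kira: 07:55-08:25, 08:30-11:30, 12:00-13:10.
The first common window of at least 50 minutes is 08:30-11:30, so the earliest start is 08:30.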